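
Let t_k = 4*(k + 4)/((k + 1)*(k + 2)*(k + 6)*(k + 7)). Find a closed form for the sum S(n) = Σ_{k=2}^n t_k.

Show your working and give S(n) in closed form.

S(n) = (n**2 + 9*n - 10)/(12*(n**2 + 9*n + 14))

Ratio r(k) = (k + 1)*(k + 5)*(k + 6)/((k + 3)*(k + 4)*(k + 8)).
Take A(k)=k + 1, B(k)=k + 8, C(k)=k**4 + 16*k**3 + 95*k**2 + 248*k + 240.
Set up (k + 1)·f(k+1) − (k + 7)·f(k) − (k**4 + 16*k**3 + 95*k**2 + 248*k + 240) = 0.
Bound: deg f ≤ 6.
Coefficient equations give f(k) = k*(k + 2)*(k + 3)*(k + 4)*(k + 5)*(k + 7)/12.
Certificate R = B(k−1)f/C = k*(k + 2)*(k + 7)**2/(12*(k + 4)) gives s_k = k*(k + 7)/(3*(k**2 + 7*k + 6)).
Δs = 4*(k + 4)/(k**4 + 16*k**3 + 83*k**2 + 152*k + 84), as required.
Telescope: S(n) = s_(n+1) − s_(2) = (n**2 + 9*n + 8)/(3*(n**2 + 9*n + 14)) − (1/4) = (n**2 + 9*n - 10)/(12*(n**2 + 9*n + 14)).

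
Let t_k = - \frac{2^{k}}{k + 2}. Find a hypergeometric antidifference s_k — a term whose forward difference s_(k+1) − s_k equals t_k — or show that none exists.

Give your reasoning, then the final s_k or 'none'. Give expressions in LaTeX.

not Gosper-summable; s_k does not exist

t_(k+1)/t_k = 2*(k + 2)/(k + 3).
Factor: A=2*k + 4; B=k + 3; C=1.
Solve (2*k + 4)·f(k+1) − (k + 2)·f(k) = 1.
d = -1 from the (1,1,0) case.
d = -1 < 0 ⇒ no nonzero polynomial f; not summable.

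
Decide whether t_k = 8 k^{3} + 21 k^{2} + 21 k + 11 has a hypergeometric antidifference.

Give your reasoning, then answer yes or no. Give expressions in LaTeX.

The ratio is (8*k**3 + 45*k**2 + 87*k + 61)/(8*k**3 + 21*k**2 + 21*k + 11).
Factor: A=1; B=1; C=k**3 + 21*k**2/8 + 21*k/8 + 11/8.
f must satisfy (1)·f(k+1) − (1)·f(k) = k**3 + 21*k**2/8 + 21*k/8 + 11/8.
deg f ≤ 4 (via 0,0,3).
Solving with deg f ≤ 4: f(k) = k*(2*k**3 + 3*k**2 + 2*k + 4)/8.
So s_k = (B(k−1)f/C)·t_k = (k*(2*k**3 + 3*k**2 + 2*k + 4)/(8*k**3 + 21*k**2 + 21*k + 11))·t_k = k*(2*k**3 + 3*k**2 + 2*k + 4).
Check: Δs_k = 8*k**3 + 21*k**2 + 21*k + 11. ✓

Yes. s_k = k \left(2 k^{3} + 3 k^{2} + 2 k + 4\right).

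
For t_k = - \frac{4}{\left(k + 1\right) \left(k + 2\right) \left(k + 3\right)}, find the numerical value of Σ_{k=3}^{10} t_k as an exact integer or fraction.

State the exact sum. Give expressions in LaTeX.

Σ = -17/195

The ratio is (k + 1)/(k + 4).
Factor: A=k + 1; B=k + 4; C=1.
Set up (k + 1)·f(k+1) − (k + 3)·f(k) − (1) = 0.
d = 2 from the (1,1,0) case.
Match coefficients ⇒ f(k) = k*(k + 3)/4.
Then R = B(k−1)f/C = k*(k + 3)**2/4, so s_k = R(k)·t_k = k*(-k - 3)/((k + 1)*(k + 2)).
Δs = -4/(k**3 + 6*k**2 + 11*k + 6), as required.
Sum = s_(11) − s_(3); s_(11) = -77/78, s_(3) = -9/10 ⇒ -17/195.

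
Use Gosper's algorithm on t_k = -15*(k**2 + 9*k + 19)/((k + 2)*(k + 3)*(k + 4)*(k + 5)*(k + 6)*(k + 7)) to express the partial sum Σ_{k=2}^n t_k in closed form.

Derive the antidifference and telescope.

t_(k+1)/t_k = (k + 2)*(9*k + (k + 1)**2 + 28)/((k + 8)*(k**2 + 9*k + 19)).
Take A(k)=k + 2, B(k)=k + 8, C(k)=k**2 + 9*k + 19.
Set up (k + 2)·f(k+1) − (k + 7)·f(k) − (k**2 + 9*k + 19) = 0.
Bound: deg f ≤ 5.
Solving with deg f ≤ 5: f(k) = k*(k + 3)*(k + 5)*(k**2 + 12*k + 44)/144.
Get s_k = R·t_k = 5*k*(-k**2 - 12*k - 44)/(48*(k**3 + 12*k**2 + 44*k + 48)) with R(k) = B(k−1)f(k)/C(k) = k*(k + 3)*(k + 5)*(k + 7)*(k**2 + 12*k + 44)/(144*(k**2 + 9*k + 19)).
Δs = 15*(-k**2 - 9*k - 19)/(k**6 + 27*k**5 + 295*k**4 + 1665*k**3 + 5104*k**2 + 8028*k + 5040), as required.
Σ_(k=2)^n t_k = s_(n+1) − s_(2) = (5*(-n**3 - 15*n**2 - 71*n - 57)/(48*(n**3 + 15*n**2 + 71*n + 105))) − (-5/64), i.e. 5*(-n**3 - 15*n**2 - 71*n + 87)/(192*(n**3 + 15*n**2 + 71*n + 105)).

S(n) = 5*(-n**3 - 15*n**2 - 71*n + 87)/(192*(n**3 + 15*n**2 + 71*n + 105))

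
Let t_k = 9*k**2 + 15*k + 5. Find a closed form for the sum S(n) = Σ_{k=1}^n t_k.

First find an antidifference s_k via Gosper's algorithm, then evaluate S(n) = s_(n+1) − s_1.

t_(k+1)/t_k = (9*k**2 + 33*k + 29)/(9*k**2 + 15*k + 5).
So A=1 and B=1, with C=k**2 + 5*k/3 + 5/9.
Need (1)·f(k+1) − (1)·f(k) = k**2 + 5*k/3 + 5/9.
deg f ≤ 3 (via 0,0,2).
Coefficient equations give f(k) = k*(3*k**2 + 3*k - 1)/9.
So s_k = (B(k−1)f/C)·t_k = (k*(3*k**2 + 3*k - 1)/(9*k**2 + 15*k + 5))·t_k = k*(3*k**2 + 3*k - 1).
Check: Δs_k = 9*k**2 + 15*k + 5. ✓
Evaluate: s_(n+1) = 3*n**3 + 12*n**2 + 14*n + 5; subtract s_(1) = 5 ⇒ S(n) = n*(3*n**2 + 12*n + 14).

S(n) = n*(3*n**2 + 12*n + 14)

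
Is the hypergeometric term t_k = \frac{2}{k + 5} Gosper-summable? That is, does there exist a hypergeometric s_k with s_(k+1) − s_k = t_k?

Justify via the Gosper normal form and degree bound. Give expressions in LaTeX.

No — the linear system for f has no solution.

The ratio is (k + 5)/(k + 6).
Normal form (A,B,C) = (k + 5, k + 6, 1).
Need (k + 5)·f(k+1) − (k + 5)·f(k) = 1.
deg f ≤ 0 (via 1,1,0).
Write f(k) = c0. Then LHS − RHS = -1, requiring -1 = 0: contradictory. No certificate.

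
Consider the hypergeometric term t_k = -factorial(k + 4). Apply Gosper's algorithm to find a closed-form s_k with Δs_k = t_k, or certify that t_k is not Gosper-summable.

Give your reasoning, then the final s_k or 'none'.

t_(k+1)/t_k = k + 5.
Take A(k)=k + 5, B(k)=1, C(k)=1.
Key eq: (k + 5)·f(k+1) = (1)·f(k) + (1).
From deg A=1, deg B=0, deg C=0: d=-1.
Negative degree bound (-1): no f exists, t_k not Gosper-summable.

none — t_k is not Gosper-summable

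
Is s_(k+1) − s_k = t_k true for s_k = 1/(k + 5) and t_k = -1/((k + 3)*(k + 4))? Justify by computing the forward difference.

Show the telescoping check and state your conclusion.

s_(k+1) = 1/(k + 6)
s_(k+1) − s_k = -1/((k + 5)*(k + 6))
(s_(k+1) − s_k) − t_k = 2*(2*k + 9)/(k**4 + 18*k**3 + 119*k**2 + 342*k + 360)

Invalid: residual 2*(2*k + 9)/(k**4 + 18*k**3 + 119*k**2 + 342*k + 360) ≠ 0.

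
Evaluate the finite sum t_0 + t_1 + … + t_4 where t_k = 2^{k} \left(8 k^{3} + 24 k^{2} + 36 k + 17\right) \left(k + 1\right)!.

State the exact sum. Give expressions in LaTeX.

Σ = 2142717

Ratio r(k) = 2*(8*k**4 + 64*k**3 + 204*k**2 + 301*k + 170)/(8*k**3 + 24*k**2 + 36*k + 17).
Factor: A=2*k + 4; B=1; C=k**3 + 3*k**2 + 9*k/2 + 17/8.
Need (2*k + 4)·f(k+1) − (1)·f(k) = k**3 + 3*k**2 + 9*k/2 + 17/8.
deg f ≤ 2 (via 1,0,3).
A polynomial solution: f(k) = (4*k**2 - 2*k + 3)/8.
Then R = B(k−1)f/C = (4*k**2 - 2*k + 3)/(8*k**3 + 24*k**2 + 36*k + 17), so s_k = R(k)·t_k = 2**k*(4*k**2 - 2*k + 3)*factorial(k + 1).
s_(k+1) − s_k = 2**k*(8*k**3 + 24*k**2 + 36*k + 17)*factorial(k + 1) = t_k.
Evaluate s at k=5 and k=0: 2142720 and 3; difference 2142717.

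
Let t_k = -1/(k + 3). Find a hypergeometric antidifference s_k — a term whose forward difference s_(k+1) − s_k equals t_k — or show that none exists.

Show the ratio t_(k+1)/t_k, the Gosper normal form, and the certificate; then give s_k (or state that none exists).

Step 1: r(k) = (k + 3)/(k + 4).
Factor: A=k + 3; B=k + 4; C=1.
f must satisfy (k + 3)·f(k+1) − (k + 3)·f(k) = 1.
d = 0 from the (1,1,0) case.
Write f(k) = c0. Then LHS − RHS = -1, requiring -1 = 0: contradictory. No certificate.

not Gosper-summable; s_k does not exist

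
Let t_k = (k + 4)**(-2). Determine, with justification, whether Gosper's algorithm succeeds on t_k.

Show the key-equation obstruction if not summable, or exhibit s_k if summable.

r(k) = (k + 4)**2/(k + 5)**2 after simplifying.
Gosper form: A/B · C(k+1)/C(k) with A=k**2 + 8*k + 16, B=k**2 + 10*k + 25, C=1.
Key eq: (k**2 + 8*k + 16)·f(k+1) = (k**2 + 8*k + 16)·f(k) + (1).
deg f ≤ 0 (via 2,2,0).
f = c0 ⇒ A·f(k+1) − B(k−1)·f(k) − C = -1. The system {-1 = 0} is inconsistent; no antidifference.

No; the coefficient equations for f are inconsistent.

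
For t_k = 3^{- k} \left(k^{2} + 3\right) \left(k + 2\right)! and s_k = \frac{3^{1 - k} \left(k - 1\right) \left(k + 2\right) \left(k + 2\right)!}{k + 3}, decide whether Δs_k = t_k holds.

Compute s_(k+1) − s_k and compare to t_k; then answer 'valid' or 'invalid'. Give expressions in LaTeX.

Invalid: residual - \frac{3^{- k} \left(k^{3} + 3 k^{2} + 12\right) \left(k + 2\right)!}{\left(k + 3\right) \left(k + 4\right)} ≠ 0.

s_(k+1) = k*(k + 3)*factorial(k + 3)/(3**k*(k + 4))
s_(k+1) − s_k = (k**4 + 6*k**3 + 12*k**2 + 21*k + 24)*factorial(k + 2)/(3**k*(k + 3)*(k + 4))
(s_(k+1) − s_k) − t_k = -(k**3 + 3*k**2 + 12)*factorial(k + 2)/(3**k*(k + 3)*(k + 4))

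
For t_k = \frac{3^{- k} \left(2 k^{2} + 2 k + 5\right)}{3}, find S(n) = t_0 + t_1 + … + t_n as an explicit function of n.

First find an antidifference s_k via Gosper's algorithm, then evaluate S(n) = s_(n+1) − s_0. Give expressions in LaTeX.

S(n) = \frac{3^{- n} \left(12 \cdot 3^{n} - n^{2} - 4 n - 7\right)}{3}

Ratio r(k) = (2*k**2 + 6*k + 9)/(3*(2*k**2 + 2*k + 5)).
A = 1/3, B = 1, C = k**2 + k + 5/2.
f must satisfy (1/3)·f(k+1) − (1)·f(k) = k**2 + k + 5/2.
Bound: deg f ≤ 2.
Match coefficients ⇒ f(k) = -3*(k**2 + 2*k + 4)/2.
Certificate R = B(k−1)f/C = -3*(k**2 + 2*k + 4)/(2*k**2 + 2*k + 5) gives s_k = (-k**2 - 2*k - 4)/3**k.
Δs = (2*k**2 + 2*k + 5)/(3*3**k), as required.
s_(n+1) = 3**(-n - 1)*(-n**2 - 4*n - 7) and s_(0) = -4, so S(n) = (12*3**n - n**2 - 4*n - 7)/(3*3**n).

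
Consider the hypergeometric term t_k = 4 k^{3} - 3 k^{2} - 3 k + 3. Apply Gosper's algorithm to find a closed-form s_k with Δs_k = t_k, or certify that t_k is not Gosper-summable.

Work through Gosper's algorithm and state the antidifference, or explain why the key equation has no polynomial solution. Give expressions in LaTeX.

Ratio r(k) = (4*k**3 + 9*k**2 + 3*k + 1)/(4*k**3 - 3*k**2 - 3*k + 3).
Normal form (A,B,C) = (1, 1, k**3 - 3*k**2/4 - 3*k/4 + 3/4).
Need (1)·f(k+1) − (1)·f(k) = k**3 - 3*k**2/4 - 3*k/4 + 3/4.
deg f ≤ 4 (via 0,0,3).
A polynomial solution: f(k) = k*(k**3 - 3*k**2 + k + 4)/4.
So s_k = (B(k−1)f/C)·t_k = (k*(k**3 - 3*k**2 + k + 4)/(4*k**3 - 3*k**2 - 3*k + 3))·t_k = k*(k**3 - 3*k**2 + k + 4).
Verify: 4*k**3 - 3*k**2 - 3*k + 3 matches t_k.

s_k = k \left(k^{3} - 3 k^{2} + k + 4\right)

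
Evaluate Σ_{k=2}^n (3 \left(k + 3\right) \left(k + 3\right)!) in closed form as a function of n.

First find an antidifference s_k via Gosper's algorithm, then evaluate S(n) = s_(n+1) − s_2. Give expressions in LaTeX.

Compute t_(k+1)/t_k: get (k + 4)**2/(k + 3).
A = k + 4, B = 1, C = k + 3.
Need (k + 4)·f(k+1) − (1)·f(k) = k + 3.
deg f ≤ 0 (via 1,0,1).
A polynomial solution: f(k) = 1.
Certificate R = B(k−1)f/C = 1/(k + 3) gives s_k = 3*factorial(k + 3).
Δs = 3*(k + 3)*factorial(k + 3), as required.
Σ_(k=2)^n t_k = s_(n+1) − s_(2) = (3*factorial(n + 4)) − (360), i.e. 3*factorial(n + 4) - 360.

S(n) = 3 \left(n + 4\right)! - 360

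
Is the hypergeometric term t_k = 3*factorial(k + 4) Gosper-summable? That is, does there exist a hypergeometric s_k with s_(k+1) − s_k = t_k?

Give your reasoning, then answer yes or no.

No — t_k has no hypergeometric antidifference.

Compute t_(k+1)/t_k: get k + 5.
So A=k + 5 and B=1, with C=1.
Key eq: (k + 5)·f(k+1) = (1)·f(k) + (1).
From deg A=1, deg B=0, deg C=0: d=-1.
Negative degree bound (-1): no f exists, t_k not Gosper-summable.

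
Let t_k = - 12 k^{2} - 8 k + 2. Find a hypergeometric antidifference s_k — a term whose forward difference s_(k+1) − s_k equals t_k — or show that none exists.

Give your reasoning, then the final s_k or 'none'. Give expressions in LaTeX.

s_k = 2 k \left(- 2 k^{2} + k + 2\right)

Step 1: r(k) = (6*k**2 + 16*k + 9)/(6*k**2 + 4*k - 1).
Factor: A=1; B=1; C=k**2 + 2*k/3 - 1/6.
Solve (1)·f(k+1) − (1)·f(k) = k**2 + 2*k/3 - 1/6.
d = 3 from the (0,0,2) case.
Solving with deg f ≤ 3: f(k) = k*(2*k**2 - k - 2)/6.
Get s_k = R·t_k = 2*k*(-2*k**2 + k + 2) with R(k) = B(k−1)f(k)/C(k) = k*(2*k**2 - k - 2)/(6*k**2 + 4*k - 1).
s_(k+1) − s_k = -12*k**2 - 8*k + 2 = t_k.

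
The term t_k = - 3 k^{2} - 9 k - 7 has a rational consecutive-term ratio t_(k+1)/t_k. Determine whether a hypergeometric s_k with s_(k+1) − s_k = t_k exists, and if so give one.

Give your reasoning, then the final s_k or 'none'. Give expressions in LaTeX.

Ratio r(k) = (3*k**2 + 15*k + 19)/(3*k**2 + 9*k + 7).
Factor: A=1; B=1; C=k**2 + 3*k + 7/3.
Need (1)·f(k+1) − (1)·f(k) = k**2 + 3*k + 7/3.
From deg A=0, deg B=0, deg C=2: d=3.
Coefficient equations give f(k) = k*(k**2 + 3*k + 3)/3.
Get s_k = R·t_k = k*(-k**2 - 3*k - 3) with R(k) = B(k−1)f(k)/C(k) = k*(k**2 + 3*k + 3)/(3*k**2 + 9*k + 7).
Δs = -3*k**2 - 9*k - 7, as required.

s_k = k \left(- k^{2} - 3 k - 3\right)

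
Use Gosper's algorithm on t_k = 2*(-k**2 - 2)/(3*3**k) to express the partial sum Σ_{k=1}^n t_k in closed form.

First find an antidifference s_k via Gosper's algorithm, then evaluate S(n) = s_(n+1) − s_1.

Step 1: r(k) = ((k + 1)**2 + 2)/(3*(k**2 + 2)).
Normal form (A,B,C) = (1/3, 1, k**2 + 2).
Set up (1/3)·f(k+1) − (1)·f(k) − (k**2 + 2) = 0.
From deg A=0, deg B=0, deg C=2: d=2.
Solving with deg f ≤ 2: f(k) = -3*(k**2 + k + 3)/2.
Certificate R = B(k−1)f/C = -3*(k**2 + k + 3)/(2*(k**2 + 2)) gives s_k = (k**2 + k + 3)/3**k.
Verify: 2*(-k**2 - 2)/(3*3**k) matches t_k.
Telescope: S(n) = s_(n+1) − s_(1) = 3**(-n - 1)*(n**2 + 3*n + 5) − (5/3) = 3**(-n - 1)*(-5*3**n + n**2 + 3*n + 5).

S(n) = 3**(-n - 1)*(-5*3**n + n**2 + 3*n + 5)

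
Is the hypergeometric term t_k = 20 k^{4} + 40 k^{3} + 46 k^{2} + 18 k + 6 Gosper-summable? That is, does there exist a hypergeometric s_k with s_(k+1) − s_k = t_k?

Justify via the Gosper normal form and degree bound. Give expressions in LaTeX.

Yes. s_k = 2 k \left(2 k^{4} + k^{2} - 2 k + 2\right).

The ratio is (10*k**4 + 60*k**3 + 143*k**2 + 155*k + 65)/(10*k**4 + 20*k**3 + 23*k**2 + 9*k + 3).
Normal form (A,B,C) = (1, 1, k**4 + 2*k**3 + 23*k**2/10 + 9*k/10 + 3/10).
Need (1)·f(k+1) − (1)·f(k) = k**4 + 2*k**3 + 23*k**2/10 + 9*k/10 + 3/10.
From deg A=0, deg B=0, deg C=4: d=5.
Match coefficients ⇒ f(k) = k*(2*k**4 + k**2 - 2*k + 2)/10.
So s_k = (B(k−1)f/C)·t_k = (k*(2*k**4 + k**2 - 2*k + 2)/(10*k**4 + 20*k**3 + 23*k**2 + 9*k + 3))·t_k = 2*k*(2*k**4 + k**2 - 2*k + 2).
Verify: 20*k**4 + 40*k**3 + 46*k**2 + 18*k + 6 matches t_k.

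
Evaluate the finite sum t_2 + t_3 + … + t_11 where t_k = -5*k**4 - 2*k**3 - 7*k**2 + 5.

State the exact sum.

r(k) = (5*k**4 + 22*k**3 + 43*k**2 + 40*k + 9)/(5*k**4 + 2*k**3 + 7*k**2 - 5) after simplifying.
Factor: A=1; B=1; C=k**4 + 2*k**3/5 + 7*k**2/5 - 1.
Need (1)·f(k+1) − (1)·f(k) = k**4 + 2*k**3/5 + 7*k**2/5 - 1.
Bound: deg f ≤ 5.
Solving with deg f ≤ 5: f(k) = k*(k**4 - 2*k**3 + 3*k**2 - 3*k - 4)/5.
R(k) = B(k−1)·f(k)/C(k) = k*(k**4 - 2*k**3 + 3*k**2 - 3*k - 4)/(5*k**4 + 2*k**3 + 7*k**2 - 5); s_k = R·t_k = k*(-k**4 + 2*k**3 - 3*k**2 + 3*k + 4).
Verify: -5*k**4 - 2*k**3 - 7*k**2 + 5 matches t_k.
Σ_(k=2)^(11) t_k = s_(12) − s_(2) = -212064 − (-4) = -212060.

Σ = -212060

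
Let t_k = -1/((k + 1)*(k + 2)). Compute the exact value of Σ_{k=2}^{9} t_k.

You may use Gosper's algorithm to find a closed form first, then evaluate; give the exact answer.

Compute t_(k+1)/t_k: get (k + 1)/(k + 3).
Factor: A=k + 1; B=k + 3; C=1.
Set up (k + 1)·f(k+1) − (k + 2)·f(k) − (1) = 0.
Degrees (1,1,0) ⇒ d ≤ 1.
Match coefficients ⇒ f(k) = k.
Certificate R = B(k−1)f/C = k*(k + 2) gives s_k = -k/(k + 1).
s_(k+1) − s_k = -1/(k**2 + 3*k + 2) = t_k.
Evaluate s at k=10 and k=2: -10/11 and -2/3; difference -8/33.

Σ = -8/33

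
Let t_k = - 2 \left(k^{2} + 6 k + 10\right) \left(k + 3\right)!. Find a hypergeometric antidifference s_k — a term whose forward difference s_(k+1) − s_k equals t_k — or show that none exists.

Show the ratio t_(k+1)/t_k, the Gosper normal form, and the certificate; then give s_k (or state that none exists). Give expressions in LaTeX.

The ratio is (k + 4)*(6*k + (k + 1)**2 + 16)/(k**2 + 6*k + 10).
Take A(k)=k + 4, B(k)=1, C(k)=k**2 + 6*k + 10.
Set up (k + 4)·f(k+1) − (1)·f(k) − (k**2 + 6*k + 10) = 0.
deg f ≤ 1 (via 1,0,2).
A polynomial solution: f(k) = k + 2.
R(k) = B(k−1)·f(k)/C(k) = (k + 2)/(k**2 + 6*k + 10); s_k = R·t_k = -2*(k + 2)*factorial(k + 3).
Δs = -2*(k**2 + 6*k + 10)*factorial(k + 3), as required.

s_k = - 2 \left(k + 2\right) \left(k + 3\right)!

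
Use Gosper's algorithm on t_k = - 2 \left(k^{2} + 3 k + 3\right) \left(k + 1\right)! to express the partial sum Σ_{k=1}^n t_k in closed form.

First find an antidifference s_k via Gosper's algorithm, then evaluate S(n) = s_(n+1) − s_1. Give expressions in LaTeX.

Ratio r(k) = (k + 2)*(3*k + (k + 1)**2 + 6)/(k**2 + 3*k + 3).
So A=k + 2 and B=1, with C=k**2 + 3*k + 3.
Set up (k + 2)·f(k+1) − (1)·f(k) − (k**2 + 3*k + 3) = 0.
Degrees (1,0,2) ⇒ d ≤ 1.
Coefficient equations give f(k) = k + 1.
Get s_k = R·t_k = -2*(k + 1)*factorial(k + 1) with R(k) = B(k−1)f(k)/C(k) = (k + 1)/(k**2 + 3*k + 3).
Check: Δs_k = -2*(k**2 + 3*k + 3)*factorial(k + 1). ✓
Telescope: S(n) = s_(n+1) − s_(1) = -2*(n + 2)*factorial(n + 2) − (-8) = -2*n*factorial(n + 2) - 4*factorial(n + 2) + 8.

S(n) = - 2 n \left(n + 2\right)! - 4 \left(n + 2\right)! + 8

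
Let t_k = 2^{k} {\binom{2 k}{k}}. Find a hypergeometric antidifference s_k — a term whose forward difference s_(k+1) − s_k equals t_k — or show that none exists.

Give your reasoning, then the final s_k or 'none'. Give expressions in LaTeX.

none (Gosper's algorithm certifies no s_k)

Step 1: r(k) = 4*(2*k + 1)/(k + 1).
A = 8*k + 4, B = k + 1, C = 1.
Key eq: (8*k + 4)·f(k+1) = (k)·f(k) + (1).
deg f ≤ -1 (via 1,1,0).
deg f ≤ -1 is impossible — no certificate.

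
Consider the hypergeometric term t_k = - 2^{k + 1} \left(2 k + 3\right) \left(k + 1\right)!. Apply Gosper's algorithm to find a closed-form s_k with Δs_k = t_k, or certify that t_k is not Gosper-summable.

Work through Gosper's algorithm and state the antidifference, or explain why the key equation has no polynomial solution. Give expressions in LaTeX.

s_k = - 2^{k + 1} \left(k + 1\right)!

Step 1: r(k) = 2*(k + 2)*(2*k + 5)/(2*k + 3).
So A=2*k + 4 and B=1, with C=k + 3/2.
Set up (2*k + 4)·f(k+1) − (1)·f(k) − (k + 3/2) = 0.
d = 0 from the (1,0,1) case.
Match coefficients ⇒ f(k) = 1/2.
R(k) = B(k−1)·f(k)/C(k) = 1/(2*k + 3); s_k = R·t_k = -2**(k + 1)*factorial(k + 1).
Verify: -2**(k + 1)*(2*k + 3)*factorial(k + 1) matches t_k.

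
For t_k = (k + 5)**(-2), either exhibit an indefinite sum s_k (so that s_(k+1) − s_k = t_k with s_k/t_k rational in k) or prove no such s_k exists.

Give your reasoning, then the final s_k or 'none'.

Ratio r(k) = (k + 5)**2/(k + 6)**2.
Normal form (A,B,C) = (k**2 + 10*k + 25, k**2 + 12*k + 36, 1).
Need (k**2 + 10*k + 25)·f(k+1) − (k**2 + 10*k + 25)·f(k) = 1.
From deg A=2, deg B=2, deg C=0: d=0.
Write f(k) = c0. Then LHS − RHS = -1, requiring -1 = 0: contradictory. No certificate.

none (Gosper's algorithm certifies no s_k)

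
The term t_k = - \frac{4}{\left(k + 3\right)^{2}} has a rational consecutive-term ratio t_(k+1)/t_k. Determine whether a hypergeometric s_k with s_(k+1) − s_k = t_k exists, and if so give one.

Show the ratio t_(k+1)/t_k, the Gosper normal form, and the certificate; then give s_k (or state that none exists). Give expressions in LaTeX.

none — t_k is not Gosper-summable

r(k) = (k + 3)**2/(k + 4)**2 after simplifying.
A = k**2 + 6*k + 9, B = k**2 + 8*k + 16, C = 1.
Key eq: (k**2 + 6*k + 9)·f(k+1) = (k**2 + 6*k + 9)·f(k) + (1).
From deg A=2, deg B=2, deg C=0: d=0.
Put f(k) = c0: A·f(k+1) − B(k−1)·f(k) − C = -1; need -1 = 0 — inconsistent ⇒ no f, not summable.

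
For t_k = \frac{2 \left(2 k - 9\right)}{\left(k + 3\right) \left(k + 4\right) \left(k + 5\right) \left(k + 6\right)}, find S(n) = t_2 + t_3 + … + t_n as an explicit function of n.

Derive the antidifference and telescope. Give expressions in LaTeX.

S(n) = \frac{2 \left(1 - n\right)}{n^{3} + 15 n^{2} + 74 n + 120}

Compute t_(k+1)/t_k: get (k + 3)*(2*k - 7)/((k + 7)*(2*k - 9)).
So A=k + 3 and B=k + 7, with C=k - 9/2.
Key eq: (k + 3)·f(k+1) = (k + 6)·f(k) + (k - 9/2).
Bound: deg f ≤ 3.
Solve for f: f(k) = -k*(k**2 + 12*k + 77)/60 (degree 3 ≤ 3).
Certificate R = B(k−1)f/C = -k*(k + 6)*(k**2 + 12*k + 77)/(30*(2*k - 9)) gives s_k = k*(-k**2 - 12*k - 77)/(15*(k + 3)*(k + 4)*(k + 5)).
Check: Δs_k = 2*(2*k - 9)/(k**4 + 18*k**3 + 119*k**2 + 342*k + 360). ✓
Telescope: S(n) = s_(n+1) − s_(2) = (-n**3 - 15*n**2 - 104*n - 90)/(15*(n**3 + 15*n**2 + 74*n + 120)) − (-1/15) = 2*(1 - n)/(n**3 + 15*n**2 + 74*n + 120).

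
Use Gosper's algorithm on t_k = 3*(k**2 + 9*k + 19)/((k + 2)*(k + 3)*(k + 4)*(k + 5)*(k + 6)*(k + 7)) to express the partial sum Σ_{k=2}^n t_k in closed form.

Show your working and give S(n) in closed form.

The ratio is (k + 2)*(9*k + (k + 1)**2 + 28)/((k + 8)*(k**2 + 9*k + 19)).
Factor: A=k + 2; B=k + 8; C=k**2 + 9*k + 19.
Key eq: (k + 2)·f(k+1) = (k + 7)·f(k) + (k**2 + 9*k + 19).
Bound: deg f ≤ 5.
A polynomial solution: f(k) = k*(k + 3)*(k + 5)*(k**2 + 12*k + 44)/144.
R(k) = B(k−1)·f(k)/C(k) = k*(k + 3)*(k + 5)*(k + 7)*(k**2 + 12*k + 44)/(144*(k**2 + 9*k + 19)); s_k = R·t_k = k*(k**2 + 12*k + 44)/(48*(k**3 + 12*k**2 + 44*k + 48)).
s_(k+1) − s_k = 3*(k**2 + 9*k + 19)/(k**6 + 27*k**5 + 295*k**4 + 1665*k**3 + 5104*k**2 + 8028*k + 5040) = t_k.
Σ_(k=2)^n t_k = s_(n+1) − s_(2) = ((n**3 + 15*n**2 + 71*n + 57)/(48*(n**3 + 15*n**2 + 71*n + 105))) − (1/64), i.e. (n**3 + 15*n**2 + 71*n - 87)/(192*(n**3 + 15*n**2 + 71*n + 105)).

S(n) = (n**3 + 15*n**2 + 71*n - 87)/(192*(n**3 + 15*n**2 + 71*n + 105))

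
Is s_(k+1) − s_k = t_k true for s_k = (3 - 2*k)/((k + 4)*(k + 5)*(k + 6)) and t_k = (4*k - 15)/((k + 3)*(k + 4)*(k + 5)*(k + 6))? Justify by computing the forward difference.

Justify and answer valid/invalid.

s_(k+1) = (1 - 2*k)/((k + 5)*(k + 6)*(k + 7))
s_(k+1) − s_k = (4*k - 17)/(k**4 + 22*k**3 + 179*k**2 + 638*k + 840)
(s_(k+1) − s_k) − t_k = 18*(3 - k)/(k**5 + 25*k**4 + 245*k**3 + 1175*k**2 + 2754*k + 2520)

Invalid: residual 18*(3 - k)/(k**5 + 25*k**4 + 245*k**3 + 1175*k**2 + 2754*k + 2520) ≠ 0.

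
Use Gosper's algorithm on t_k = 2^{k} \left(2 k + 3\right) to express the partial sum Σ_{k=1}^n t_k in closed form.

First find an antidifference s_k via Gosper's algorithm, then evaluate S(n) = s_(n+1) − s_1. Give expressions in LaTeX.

Compute t_(k+1)/t_k: get 2*(2*k + 5)/(2*k + 3).
Normal form (A,B,C) = (2, 1, k + 3/2).
f must satisfy (2)·f(k+1) − (1)·f(k) = k + 3/2.
deg f ≤ 1 (via 0,0,1).
Match coefficients ⇒ f(k) = (2*k - 1)/2.
Get s_k = R·t_k = 2**k*(2*k - 1) with R(k) = B(k−1)f(k)/C(k) = (2*k - 1)/(2*k + 3).
Δs = 2**k*(2*k + 3), as required.
Evaluate: s_(n+1) = 2**(n + 1)*(2*n + 1); subtract s_(1) = 2 ⇒ S(n) = 4*2**n*n + 2*2**n - 2.

S(n) = 4 \cdot 2^{n} n + 2 \cdot 2^{n} - 2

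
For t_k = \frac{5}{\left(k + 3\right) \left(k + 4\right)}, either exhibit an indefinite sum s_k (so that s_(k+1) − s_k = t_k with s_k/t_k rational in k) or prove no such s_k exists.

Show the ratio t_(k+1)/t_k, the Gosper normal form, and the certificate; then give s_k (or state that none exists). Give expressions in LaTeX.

r(k) = (k + 3)/(k + 5) after simplifying.
Normal form (A,B,C) = (k + 3, k + 5, 1).
Solve (k + 3)·f(k+1) − (k + 4)·f(k) = 1.
deg f ≤ 1 (via 1,1,0).
Solve for f: f(k) = k/3 (degree 1 ≤ 1).
Get s_k = R·t_k = 5*k/(3*(k + 3)) with R(k) = B(k−1)f(k)/C(k) = k*(k + 4)/3.
Verify: 5/(k**2 + 7*k + 12) matches t_k.

s_k = \frac{5 k}{3 \left(k + 3\right)}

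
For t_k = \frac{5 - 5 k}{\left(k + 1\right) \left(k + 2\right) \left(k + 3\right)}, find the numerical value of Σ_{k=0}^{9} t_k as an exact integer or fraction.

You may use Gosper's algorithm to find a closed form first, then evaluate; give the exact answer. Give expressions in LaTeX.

Compute t_(k+1)/t_k: get k*(k + 1)/((k - 1)*(k + 4)).
Gosper form: A/B · C(k+1)/C(k) with A=k + 1, B=k + 4, C=k - 1.
Need (k + 1)·f(k+1) − (k + 3)·f(k) = k - 1.
d = 2 from the (1,1,1) case.
A polynomial solution: f(k) = -k.
Certificate R = B(k−1)f/C = -k*(k + 3)/(k - 1) gives s_k = 5*k/((k + 1)*(k + 2)).
s_(k+1) − s_k = 5*(1 - k)/(k**3 + 6*k**2 + 11*k + 6) = t_k.
Evaluate s at k=10 and k=0: 25/66 and 0; difference 25/66.

Σ = 25/66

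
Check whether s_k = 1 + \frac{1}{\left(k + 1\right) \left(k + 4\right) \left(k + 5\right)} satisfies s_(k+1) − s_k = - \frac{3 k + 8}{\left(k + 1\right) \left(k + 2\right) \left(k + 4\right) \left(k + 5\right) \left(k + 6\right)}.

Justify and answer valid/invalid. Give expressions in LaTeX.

s_(k+1) = 1 + 1/((k + 2)*(k + 5)*(k + 6))
s_(k+1) − s_k = ((k + 1)*(k + 4) - (k + 2)*(k + 6))/((k + 1)*(k + 2)*(k + 4)*(k + 5)*(k + 6))
(s_(k+1) − s_k) − t_k = 0

valid (s_(k+1) − s_k reduces to t_k)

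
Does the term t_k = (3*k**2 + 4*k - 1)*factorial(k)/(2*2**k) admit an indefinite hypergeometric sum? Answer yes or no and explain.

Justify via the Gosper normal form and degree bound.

Yes. s_k = (3*k + 4)*factorial(k)/2**k.

Compute t_(k+1)/t_k: get (k + 1)*(4*k + 3*(k + 1)**2 + 3)/(2*(3*k**2 + 4*k - 1)).
Factor: A=k/2 + 1/2; B=1; C=k**2 + 4*k/3 - 1/3.
f must satisfy (k/2 + 1/2)·f(k+1) − (1)·f(k) = k**2 + 4*k/3 - 1/3.
Degrees (1,0,2) ⇒ d ≤ 1.
Solve for f: f(k) = 2*(3*k + 4)/3 (degree 1 ≤ 1).
So s_k = (B(k−1)f/C)·t_k = (2*(3*k + 4)/(3*k**2 + 4*k - 1))·t_k = (3*k + 4)*factorial(k)/2**k.
Check: Δs_k = (3*k**2 + 4*k - 1)*factorial(k)/(2*2**k). ✓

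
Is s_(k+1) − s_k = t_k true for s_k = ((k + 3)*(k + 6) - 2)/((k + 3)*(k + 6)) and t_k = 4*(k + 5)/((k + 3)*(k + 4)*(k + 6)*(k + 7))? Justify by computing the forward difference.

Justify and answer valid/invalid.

Valid — Δs_k = t_k.

s_(k+1) = ((k + 4)*(k + 7) - 2)/((k + 4)*(k + 7))
s_(k+1) − s_k = 4*(k + 5)/(k**4 + 20*k**3 + 145*k**2 + 450*k + 504)
(s_(k+1) − s_k) − t_k = 0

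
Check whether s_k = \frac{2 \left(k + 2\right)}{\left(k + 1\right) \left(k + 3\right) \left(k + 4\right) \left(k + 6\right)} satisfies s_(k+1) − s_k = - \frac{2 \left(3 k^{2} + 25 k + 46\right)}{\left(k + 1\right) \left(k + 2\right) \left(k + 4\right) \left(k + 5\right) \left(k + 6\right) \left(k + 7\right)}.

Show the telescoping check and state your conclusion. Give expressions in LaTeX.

s_(k+1) = 2*(k + 3)/((k + 2)*(k + 4)*(k + 5)*(k + 7))
s_(k+1) − s_k = 2*(-3*k**3 - 30*k**2 - 89*k - 86)/(k**7 + 28*k**6 + 322*k**5 + 1960*k**4 + 6769*k**3 + 13132*k**2 + 13068*k + 5040)
(s_(k+1) − s_k) − t_k = 8*(k**2 + 8*k + 13)/(k**7 + 28*k**6 + 322*k**5 + 1960*k**4 + 6769*k**3 + 13132*k**2 + 13068*k + 5040)

Invalid: residual \frac{8 \left(k^{2} + 8 k + 13\right)}{k^{7} + 28 k^{6} + 322 k^{5} + 1960 k^{4} + 6769 k^{3} + 13132 k^{2} + 13068 k + 5040} ≠ 0.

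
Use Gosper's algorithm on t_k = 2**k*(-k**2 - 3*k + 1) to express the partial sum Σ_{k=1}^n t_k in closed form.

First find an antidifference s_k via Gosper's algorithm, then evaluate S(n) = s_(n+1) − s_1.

S(n) = -2*2**n*n**2 - 2*2**n*n + 2*2**n - 2

t_(k+1)/t_k = 2*(k**2 + 5*k + 3)/(k**2 + 3*k - 1).
Gosper form: A/B · C(k+1)/C(k) with A=2, B=1, C=k**2 + 3*k - 1.
f must satisfy (2)·f(k+1) − (1)·f(k) = k**2 + 3*k - 1.
From deg A=0, deg B=0, deg C=2: d=2.
Coefficient equations give f(k) = k**2 - k - 1.
Get s_k = R·t_k = 2**k*(-k**2 + k + 1) with R(k) = B(k−1)f(k)/C(k) = (k**2 - k - 1)/(k**2 + 3*k - 1).
Δs = 2**k*(-k**2 - 3*k + 1), as required.
Σ_(k=1)^n t_k = s_(n+1) − s_(1) = (2**(n + 1)*(-n**2 - n + 1)) − (2), i.e. -2*2**n*n**2 - 2*2**n*n + 2*2**n - 2.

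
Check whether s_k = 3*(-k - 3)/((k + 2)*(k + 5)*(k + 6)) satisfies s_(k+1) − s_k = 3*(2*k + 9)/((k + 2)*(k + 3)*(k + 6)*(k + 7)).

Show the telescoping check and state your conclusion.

s_(k+1) = 3*(-k - 4)/((k + 3)*(k + 6)*(k + 7))
s_(k+1) − s_k = 3*(2*k**2 + 13*k + 23)/(k**5 + 23*k**4 + 203*k**3 + 853*k**2 + 1692*k + 1260)
(s_(k+1) − s_k) − t_k = 6*(-3*k - 11)/(k**5 + 23*k**4 + 203*k**3 + 853*k**2 + 1692*k + 1260)

Invalid: residual 6*(-3*k - 11)/(k**5 + 23*k**4 + 203*k**3 + 853*k**2 + 1692*k + 1260) ≠ 0.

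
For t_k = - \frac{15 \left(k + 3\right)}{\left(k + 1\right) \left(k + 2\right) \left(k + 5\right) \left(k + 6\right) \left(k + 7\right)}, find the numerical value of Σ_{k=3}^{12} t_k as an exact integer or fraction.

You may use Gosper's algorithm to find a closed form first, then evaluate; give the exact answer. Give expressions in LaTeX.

The ratio is (k + 1)*(k + 4)*(k + 5)/((k + 3)**2*(k + 8)).
Normal form (A,B,C) = (k + 1, k + 8, k**3 + 10*k**2 + 33*k + 36).
Need (k + 1)·f(k+1) − (k + 7)·f(k) = k**3 + 10*k**2 + 33*k + 36.
deg f ≤ 6 (via 1,1,3).
A polynomial solution: f(k) = k*(k + 2)*(k + 3)*(k + 4)*(k**2 + 12*k + 41)/90.
Then R = B(k−1)f/C = k*(k + 2)*(k + 7)*(k**2 + 12*k + 41)/(90*(k + 3)), so s_k = R(k)·t_k = k*(-k**2 - 12*k - 41)/(6*(k**3 + 12*k**2 + 41*k + 30)).
Check: Δs_k = 15*(-k - 3)/(k**5 + 21*k**4 + 163*k**3 + 567*k**2 + 844*k + 420). ✓
Σ_(k=3)^(12) t_k = s_(13) − s_(3) = -793/4788 − (-43/288) = -625/38304.

Σ = -625/38304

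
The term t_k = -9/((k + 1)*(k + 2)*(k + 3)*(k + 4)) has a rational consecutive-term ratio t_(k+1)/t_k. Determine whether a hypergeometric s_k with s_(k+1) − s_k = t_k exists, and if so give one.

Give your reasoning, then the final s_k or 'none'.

t_(k+1)/t_k = (k + 1)/(k + 5).
Gosper form: A/B · C(k+1)/C(k) with A=k + 1, B=k + 5, C=1.
f must satisfy (k + 1)·f(k+1) − (k + 4)·f(k) = 1.
Bound: deg f ≤ 3.
Solve for f: f(k) = k*(k**2 + 6*k + 11)/18 (degree 3 ≤ 3).
Get s_k = R·t_k = k*(-k**2 - 6*k - 11)/(2*(k + 1)*(k + 2)*(k + 3)) with R(k) = B(k−1)f(k)/C(k) = k*(k + 4)*(k**2 + 6*k + 11)/18.
Δs = -9/(k**4 + 10*k**3 + 35*k**2 + 50*k + 24), as required.

s_k = k*(-k**2 - 6*k - 11)/(2*(k + 1)*(k + 2)*(k + 3))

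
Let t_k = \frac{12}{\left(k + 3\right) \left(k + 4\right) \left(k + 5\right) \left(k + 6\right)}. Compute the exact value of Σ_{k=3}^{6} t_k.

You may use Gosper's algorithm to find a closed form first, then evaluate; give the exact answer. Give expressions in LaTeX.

t_(k+1)/t_k = (k + 3)/(k + 7).
So A=k + 3 and B=k + 7, with C=1.
Need (k + 3)·f(k+1) − (k + 6)·f(k) = 1.
Bound: deg f ≤ 3.
Match coefficients ⇒ f(k) = k*(k**2 + 12*k + 47)/180.
Then R = B(k−1)f/C = k*(k + 6)*(k**2 + 12*k + 47)/180, so s_k = R(k)·t_k = k*(k**2 + 12*k + 47)/(15*(k + 3)*(k + 4)*(k + 5)).
Δs = 12/(k**4 + 18*k**3 + 119*k**2 + 342*k + 360), as required.
Telescoping: Σ = s_(7) − s_(3) = 7/110 − (23/420) = 41/4620.

Σ = 41/4620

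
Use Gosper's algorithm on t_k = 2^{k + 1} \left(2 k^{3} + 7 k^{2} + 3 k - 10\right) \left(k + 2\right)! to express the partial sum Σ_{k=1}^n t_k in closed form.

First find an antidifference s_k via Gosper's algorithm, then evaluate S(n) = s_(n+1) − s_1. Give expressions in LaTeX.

S(n) = 4 \cdot 2^{n} n^{2} \left(n + 3\right)! + 4 \cdot 2^{n} n \left(n + 3\right)! - 8 \cdot 2^{n} \left(n + 3\right)! + 48

Compute t_(k+1)/t_k: get 2*(2*k**4 + 19*k**3 + 62*k**2 + 71*k + 6)/(2*k**3 + 7*k**2 + 3*k - 10).
A = 2*k + 6, B = 1, C = k**3 + 7*k**2/2 + 3*k/2 - 5.
Solve (2*k + 6)·f(k+1) − (1)·f(k) = k**3 + 7*k**2/2 + 3*k/2 - 5.
deg f ≤ 2 (via 1,0,3).
Solving with deg f ≤ 2: f(k) = (k - 2)*(k + 1)/2.
Get s_k = R·t_k = 2**(k + 1)*(k - 2)*(k + 1)*factorial(k + 2) with R(k) = B(k−1)f(k)/C(k) = (k - 2)*(k + 1)/(2*k**3 + 7*k**2 + 3*k - 10).
Δs = 2**(k + 1)*(2*k**3 + 7*k**2 + 3*k - 10)*factorial(k + 2), as required.
s_(n+1) = 2**(n + 2)*(n - 1)*(n + 2)*factorial(n + 3) and s_(1) = -48, so S(n) = 4*2**n*n**2*factorial(n + 3) + 4*2**n*n*factorial(n + 3) - 8*2**n*factorial(n + 3) + 48.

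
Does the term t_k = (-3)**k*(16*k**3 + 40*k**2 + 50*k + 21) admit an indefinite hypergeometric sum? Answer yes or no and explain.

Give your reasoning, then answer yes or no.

The ratio is 3*(-16*k**3 - 88*k**2 - 178*k - 127)/(16*k**3 + 40*k**2 + 50*k + 21).
Take A(k)=-3, B(k)=1, C(k)=k**3 + 5*k**2/2 + 25*k/8 + 21/16.
Need (-3)·f(k+1) − (1)·f(k) = k**3 + 5*k**2/2 + 25*k/8 + 21/16.
Degrees (0,0,3) ⇒ d ≤ 3.
Match coefficients ⇒ f(k) = -k*(4*k**2 + k + 2)/16.
Get s_k = R·t_k = (-3)**k*k*(-4*k**2 - k - 2) with R(k) = B(k−1)f(k)/C(k) = -k*(4*k**2 + k + 2)/(16*k**3 + 40*k**2 + 50*k + 21).
s_(k+1) − s_k = (-3)**k*(16*k**3 + 40*k**2 + 50*k + 21) = t_k.

Yes. s_k = (-3)**k*k*(-4*k**2 - k - 2).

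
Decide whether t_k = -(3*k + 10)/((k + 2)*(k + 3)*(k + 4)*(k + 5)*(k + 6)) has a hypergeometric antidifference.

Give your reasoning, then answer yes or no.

Yes. s_k = k*(-k**2 - 11*k - 38)/(40*(k**3 + 11*k**2 + 38*k + 40)).

Step 1: r(k) = (k + 2)*(3*k + 13)/((k + 7)*(3*k + 10)).
Normal form (A,B,C) = (k + 2, k + 7, k + 10/3).
f must satisfy (k + 2)·f(k+1) − (k + 6)·f(k) = k + 10/3.
Degrees (1,1,1) ⇒ d ≤ 4.
Match coefficients ⇒ f(k) = k*(k + 3)*(k**2 + 11*k + 38)/120.
Then R = B(k−1)f/C = k*(k + 3)*(k + 6)*(k**2 + 11*k + 38)/(40*(3*k + 10)), so s_k = R(k)·t_k = k*(-k**2 - 11*k - 38)/(40*(k**3 + 11*k**2 + 38*k + 40)).
Check: Δs_k = (-3*k - 10)/(k**5 + 20*k**4 + 155*k**3 + 580*k**2 + 1044*k + 720). ✓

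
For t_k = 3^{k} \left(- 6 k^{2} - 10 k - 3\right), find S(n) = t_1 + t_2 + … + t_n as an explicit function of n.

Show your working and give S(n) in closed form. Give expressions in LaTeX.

S(n) = - 9 \cdot 3^{n} n^{2} - 6 \cdot 3^{n} n - 6 \cdot 3^{n} + 6

Step 1: r(k) = 3*(6*k**2 + 22*k + 19)/(6*k**2 + 10*k + 3).
A = 3, B = 1, C = k**2 + 5*k/3 + 1/2.
f must satisfy (3)·f(k+1) − (1)·f(k) = k**2 + 5*k/3 + 1/2.
Degrees (0,0,2) ⇒ d ≤ 2.
Solving with deg f ≤ 2: f(k) = (3*k**2 - 4*k + 3)/6.
Get s_k = R·t_k = 3**k*(-3*k**2 + 4*k - 3) with R(k) = B(k−1)f(k)/C(k) = (3*k**2 - 4*k + 3)/(6*k**2 + 10*k + 3).
Δs = 3**k*(-6*k**2 - 10*k - 3), as required.
Telescope: S(n) = s_(n+1) − s_(1) = 3**(n + 1)*(-3*n**2 - 2*n - 2) − (-6) = -9*3**n*n**2 - 6*3**n*n - 6*3**n + 6.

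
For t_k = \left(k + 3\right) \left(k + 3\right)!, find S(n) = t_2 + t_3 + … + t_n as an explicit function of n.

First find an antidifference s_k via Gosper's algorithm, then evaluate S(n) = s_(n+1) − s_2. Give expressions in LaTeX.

Compute t_(k+1)/t_k: get (k + 4)**2/(k + 3).
Factor: A=k + 4; B=1; C=k + 3.
Key eq: (k + 4)·f(k+1) = (1)·f(k) + (k + 3).
deg f ≤ 0 (via 1,0,1).
Solving with deg f ≤ 0: f(k) = 1.
R(k) = B(k−1)·f(k)/C(k) = 1/(k + 3); s_k = R·t_k = factorial(k + 3).
s_(k+1) − s_k = (k + 3)*factorial(k + 3) = t_k.
Σ_(k=2)^n t_k = s_(n+1) − s_(2) = (factorial(n + 4)) − (120), i.e. factorial(n + 4) - 120.

S(n) = \left(n + 4\right)! - 120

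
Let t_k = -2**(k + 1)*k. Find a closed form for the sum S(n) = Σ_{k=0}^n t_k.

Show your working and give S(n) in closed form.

S(n) = -4*2**n*n + 4*2**n - 4

Compute t_(k+1)/t_k: get 2 + 2/k.
Factor: A=2; B=1; C=k.
Solve (2)·f(k+1) − (1)·f(k) = k.
d = 1 from the (0,0,1) case.
Solving with deg f ≤ 1: f(k) = k - 2.
R(k) = B(k−1)·f(k)/C(k) = (k - 2)/k; s_k = R·t_k = 2**(k + 1)*(2 - k).
Δs = -2**(k + 1)*k, as required.
s_(n+1) = 2**(n + 2)*(1 - n) and s_(0) = 4, so S(n) = -4*2**n*n + 4*2**n - 4.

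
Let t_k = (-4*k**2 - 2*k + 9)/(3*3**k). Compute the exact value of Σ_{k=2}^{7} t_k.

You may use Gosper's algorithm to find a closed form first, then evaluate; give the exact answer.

Σ = -2866/2187

Ratio r(k) = (4*k**2 + 10*k - 3)/(3*(4*k**2 + 2*k - 9)).
Factor: A=1/3; B=1; C=k**2 + k/2 - 9/4.
Key eq: (1/3)·f(k+1) = (1)·f(k) + (k**2 + k/2 - 9/4).
d = 2 from the (0,0,2) case.
A polynomial solution: f(k) = -3*(k + 2)*(2*k - 1)/4.
So s_k = (B(k−1)f/C)·t_k = (-3*(k + 2)*(2*k - 1)/(4*k**2 + 2*k - 9))·t_k = (2*k**2 + 3*k - 2)/3**k.
Check: Δs_k = (-4*k**2 - 2*k + 9)/(3*3**k). ✓
Σ_(k=2)^(7) t_k = s_(8) − s_(2) = 50/2187 − (4/3) = -2866/2187.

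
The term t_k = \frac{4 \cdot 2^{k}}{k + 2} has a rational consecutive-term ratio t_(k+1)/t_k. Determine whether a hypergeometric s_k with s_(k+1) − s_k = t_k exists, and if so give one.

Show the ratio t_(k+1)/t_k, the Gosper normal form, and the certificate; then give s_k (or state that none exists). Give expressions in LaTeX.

none — t_k is not Gosper-summable

Compute t_(k+1)/t_k: get 2*(k + 2)/(k + 3).
Take A(k)=2*k + 4, B(k)=k + 3, C(k)=1.
Key eq: (2*k + 4)·f(k+1) = (k + 2)·f(k) + (1).
Bound: deg f ≤ -1.
Bound -1 < 0, so the key equation has no polynomial solution.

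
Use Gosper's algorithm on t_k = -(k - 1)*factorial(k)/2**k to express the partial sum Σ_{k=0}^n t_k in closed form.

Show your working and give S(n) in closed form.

S(n) = 2 - factorial(n + 1)/2**n

The ratio is k*(k + 1)/(2*(k - 1)).
Gosper form: A/B · C(k+1)/C(k) with A=k/2 + 1/2, B=1, C=k - 1.
Solve (k/2 + 1/2)·f(k+1) − (1)·f(k) = k - 1.
deg f ≤ 0 (via 1,0,1).
Solving with deg f ≤ 0: f(k) = 2.
Get s_k = R·t_k = -2**(1 - k)*factorial(k) with R(k) = B(k−1)f(k)/C(k) = 2/(k - 1).
Verify: -(k - 1)*factorial(k)/2**k matches t_k.
Σ_(k=0)^n t_k = s_(n+1) − s_(0) = (-factorial(n + 1)/2**n) − (-2), i.e. 2 - factorial(n + 1)/2**n.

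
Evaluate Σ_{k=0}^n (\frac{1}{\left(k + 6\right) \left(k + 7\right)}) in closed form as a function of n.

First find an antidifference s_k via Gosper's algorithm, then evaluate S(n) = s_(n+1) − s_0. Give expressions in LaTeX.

S(n) = \frac{n + 1}{6 \left(n + 7\right)}

Ratio r(k) = (k + 6)/(k + 8).
Gosper form: A/B · C(k+1)/C(k) with A=k + 6, B=k + 8, C=1.
Solve (k + 6)·f(k+1) − (k + 7)·f(k) = 1.
From deg A=1, deg B=1, deg C=0: d=1.
Coefficient equations give f(k) = k/6.
Get s_k = R·t_k = k/(6*(k + 6)) with R(k) = B(k−1)f(k)/C(k) = k*(k + 7)/6.
s_(k+1) − s_k = 1/(k**2 + 13*k + 42) = t_k.
Telescope: S(n) = s_(n+1) − s_(0) = (n + 1)/(6*(n + 7)) − (0) = (n + 1)/(6*(n + 7)).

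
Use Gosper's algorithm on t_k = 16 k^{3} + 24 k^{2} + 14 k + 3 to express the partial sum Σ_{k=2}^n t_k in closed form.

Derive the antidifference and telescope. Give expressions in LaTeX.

r(k) = (16*k**3 + 72*k**2 + 110*k + 57)/(16*k**3 + 24*k**2 + 14*k + 3) after simplifying.
A = 1, B = 1, C = k**3 + 3*k**2/2 + 7*k/8 + 3/16.
f must satisfy (1)·f(k+1) − (1)·f(k) = k**3 + 3*k**2/2 + 7*k/8 + 3/16.
Bound: deg f ≤ 4.
Coefficient equations give f(k) = k**2*(2*k - 1)*(2*k + 1)/16.
So s_k = (B(k−1)f/C)·t_k = (k**2*(2*k - 1)/(8*k**2 + 8*k + 3))·t_k = 4*k**4 - k**2.
Check: Δs_k = 16*k**3 + 24*k**2 + 14*k + 3. ✓
s_(n+1) = 4*n**4 + 16*n**3 + 23*n**2 + 14*n + 3 and s_(2) = 60, so S(n) = 4*n**4 + 16*n**3 + 23*n**2 + 14*n - 57.

S(n) = 4 n^{4} + 16 n^{3} + 23 n^{2} + 14 n - 57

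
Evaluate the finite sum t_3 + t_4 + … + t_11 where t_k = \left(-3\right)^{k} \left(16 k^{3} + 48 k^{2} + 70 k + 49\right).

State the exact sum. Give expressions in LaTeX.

Σ = -3930541713

r(k) = 3*(-16*k**3 - 96*k**2 - 214*k - 183)/(16*k**3 + 48*k**2 + 70*k + 49) after simplifying.
Take A(k)=-3, B(k)=1, C(k)=k**3 + 3*k**2 + 35*k/8 + 49/16.
Key eq: (-3)·f(k+1) = (1)·f(k) + (k**3 + 3*k**2 + 35*k/8 + 49/16).
d = 3 from the (0,0,3) case.
Solve for f: f(k) = -(4*k**3 + 3*k**2 + 4*k + 4)/16 (degree 3 ≤ 3).
So s_k = (B(k−1)f/C)·t_k = (-(4*k**3 + 3*k**2 + 4*k + 4)/(16*k**3 + 48*k**2 + 70*k + 49))·t_k = (-3)**k*(-4*k**3 - 3*k**2 - 4*k - 4).
Δs = (-3)**k*(16*k**3 + 48*k**2 + 70*k + 49), as required.
Σ_(k=3)^(11) t_k = s_(12) − s_(3) = -3930537636 − (4077) = -3930541713.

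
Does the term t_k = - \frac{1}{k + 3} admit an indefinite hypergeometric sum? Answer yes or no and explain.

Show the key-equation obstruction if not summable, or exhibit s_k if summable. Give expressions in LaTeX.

No — the linear system for f has no solution.

Ratio r(k) = (k + 3)/(k + 4).
Take A(k)=k + 3, B(k)=k + 4, C(k)=1.
Set up (k + 3)·f(k+1) − (k + 3)·f(k) − (1) = 0.
Degrees (1,1,0) ⇒ d ≤ 0.
Put f(k) = c0: A·f(k+1) − B(k−1)·f(k) − C = -1; need -1 = 0 — inconsistent ⇒ no f, not summable.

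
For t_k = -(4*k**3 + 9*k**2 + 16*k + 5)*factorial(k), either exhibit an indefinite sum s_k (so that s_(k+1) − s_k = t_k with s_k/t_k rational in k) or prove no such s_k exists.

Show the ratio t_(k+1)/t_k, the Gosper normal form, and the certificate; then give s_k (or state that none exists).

s_k = -(4*k**2 + k + 3)*factorial(k)

r(k) = (4*k**4 + 25*k**3 + 67*k**2 + 80*k + 34)/(4*k**3 + 9*k**2 + 16*k + 5) after simplifying.
Factor: A=k + 1; B=1; C=k**3 + 9*k**2/4 + 4*k + 5/4.
Need (k + 1)·f(k+1) − (1)·f(k) = k**3 + 9*k**2/4 + 4*k + 5/4.
d = 2 from the (1,0,3) case.
Match coefficients ⇒ f(k) = (4*k**2 + k + 3)/4.
So s_k = (B(k−1)f/C)·t_k = ((4*k**2 + k + 3)/(4*k**3 + 9*k**2 + 16*k + 5))·t_k = -(4*k**2 + k + 3)*factorial(k).
Δs = -(4*k**3 + 9*k**2 + 16*k + 5)*factorial(k), as required.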